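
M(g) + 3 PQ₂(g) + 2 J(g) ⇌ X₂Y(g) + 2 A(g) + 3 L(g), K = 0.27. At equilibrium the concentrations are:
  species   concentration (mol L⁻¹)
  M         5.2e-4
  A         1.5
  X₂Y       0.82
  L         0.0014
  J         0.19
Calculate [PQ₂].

At equilibrium, K = [X₂Y]·[A]²·[L]³ / ([M]·[PQ₂]³·[J]²) = 0.27.
(0.82)·(1.5)²·(0.0014)³ / ((5.2e-4)·([PQ₂])³·(0.19)²) = 0.27
[PQ₂]³ = 9.99e-4 ⇒ [PQ₂] = 0.10 mol L⁻¹

[PQ₂] = 0.10 mol L⁻¹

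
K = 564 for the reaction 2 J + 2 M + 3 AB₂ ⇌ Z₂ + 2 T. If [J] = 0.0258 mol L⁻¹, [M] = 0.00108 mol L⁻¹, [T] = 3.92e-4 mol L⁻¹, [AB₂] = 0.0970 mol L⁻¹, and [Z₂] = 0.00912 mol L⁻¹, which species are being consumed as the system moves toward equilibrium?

Z₂, T (products)

Q = [Z₂]·[T]² / ([J]²·[M]²·[AB₂]³) = (0.00912)·(3.92e-4)² / ((0.0258)²·(0.00108)²·(0.0970)³) = 1980
Q = 1980 > K = 564: net reverse reaction.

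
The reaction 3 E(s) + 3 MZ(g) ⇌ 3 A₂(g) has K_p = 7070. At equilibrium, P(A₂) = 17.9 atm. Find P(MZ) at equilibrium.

P(MZ) = 0.933 atm

(E is a pure solid — omitted from K_p.)
At equilibrium, K_p = P(A₂)³ / P(MZ)³ = 7070.
(17.9)³ / (P(MZ))³ = 7070
P(MZ)³ = 0.811 ⇒ P(MZ) = 0.933 atm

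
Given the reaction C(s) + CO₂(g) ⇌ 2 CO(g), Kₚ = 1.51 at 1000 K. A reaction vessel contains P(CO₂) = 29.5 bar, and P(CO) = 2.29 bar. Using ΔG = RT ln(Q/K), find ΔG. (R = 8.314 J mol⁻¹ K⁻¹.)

ΔG = -17.8 kJ/mol

(C is a pure solid — omitted from Qₚ.)
Qₚ = P(CO)² / P(CO₂) = (2.29)² / (29.5) = 0.178
ΔG = RT ln(Qₚ/Kₚ) = (8.314 J mol⁻¹ K⁻¹)(1000 K) × ln(0.178/1.51)
   = (8.314 kJ/mol)(-2.138) = -17.8 kJ/mol
ΔG < 0, so the forward reaction is spontaneous (proceeds forward).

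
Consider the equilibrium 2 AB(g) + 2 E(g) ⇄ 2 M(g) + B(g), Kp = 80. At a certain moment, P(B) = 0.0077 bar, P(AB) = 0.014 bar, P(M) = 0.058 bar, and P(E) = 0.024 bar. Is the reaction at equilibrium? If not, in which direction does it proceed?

Qp = P(M)²·P(B) / (P(AB)²·P(E)²) = (0.058)²·(0.0077) / ((0.014)²·(0.024)²) = 230
Qp = 230 > Kp = 80, so the reverse reaction proceeds.

in the reverse direction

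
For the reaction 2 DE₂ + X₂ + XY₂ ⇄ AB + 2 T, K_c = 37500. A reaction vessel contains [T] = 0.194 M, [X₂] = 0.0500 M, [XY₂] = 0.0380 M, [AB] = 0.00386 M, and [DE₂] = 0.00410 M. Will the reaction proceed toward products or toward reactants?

Q_c = [AB]·[T]² / ([DE₂]²·[X₂]·[XY₂]) = (0.00386)·(0.194)² / ((0.00410)²·(0.0500)·(0.0380)) = 4550
Q_c = 4550 < K_c = 37500, so the forward reaction proceeds.

toward products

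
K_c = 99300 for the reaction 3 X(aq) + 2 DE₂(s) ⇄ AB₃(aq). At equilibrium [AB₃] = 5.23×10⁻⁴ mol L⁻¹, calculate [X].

[X] = 0.00174 mol L⁻¹

(DE₂ is a pure solid — omitted from K_c.)
At equilibrium, K_c = [AB₃] / [X]³ = 99300.
(5.23×10⁻⁴) / ([X])³ = 99300
[X]³ = 5.27×10⁻⁹ ⇒ [X] = 0.00174 mol L⁻¹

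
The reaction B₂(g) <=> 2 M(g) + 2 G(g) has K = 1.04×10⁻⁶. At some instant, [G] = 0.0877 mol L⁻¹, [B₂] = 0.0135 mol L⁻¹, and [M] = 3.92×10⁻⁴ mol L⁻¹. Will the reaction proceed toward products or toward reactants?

Q = [M]²·[G]² / [B₂] = (3.92×10⁻⁴)²·(0.0877)² / (0.0135) = 8.75×10⁻⁸
Q = 8.75×10⁻⁸ < K = 1.04×10⁻⁶, so the forward reaction proceeds.

to the right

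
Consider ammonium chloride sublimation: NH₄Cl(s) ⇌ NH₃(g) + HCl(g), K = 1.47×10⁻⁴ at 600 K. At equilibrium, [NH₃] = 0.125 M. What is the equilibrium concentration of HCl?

[HCl] = 0.00118 M

(NH₄Cl is a pure solid — omitted from K.)
At equilibrium, K = [NH₃]·[HCl] = 1.47×10⁻⁴.
(0.125)·([HCl]) = 1.47×10⁻⁴
[HCl] = 0.00118 M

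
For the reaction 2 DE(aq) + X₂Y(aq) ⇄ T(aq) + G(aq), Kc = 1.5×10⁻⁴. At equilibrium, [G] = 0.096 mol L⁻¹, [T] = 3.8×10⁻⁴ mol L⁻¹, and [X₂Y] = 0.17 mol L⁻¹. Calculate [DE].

[DE] = 1.2 mol L⁻¹

At equilibrium, Kc = [T]·[G] / ([DE]²·[X₂Y]) = 1.5×10⁻⁴.
(3.8×10⁻⁴)·(0.096) / (([DE])²·(0.17)) = 1.5×10⁻⁴
[DE]² = 1.43 ⇒ [DE] = 1.2 mol L⁻¹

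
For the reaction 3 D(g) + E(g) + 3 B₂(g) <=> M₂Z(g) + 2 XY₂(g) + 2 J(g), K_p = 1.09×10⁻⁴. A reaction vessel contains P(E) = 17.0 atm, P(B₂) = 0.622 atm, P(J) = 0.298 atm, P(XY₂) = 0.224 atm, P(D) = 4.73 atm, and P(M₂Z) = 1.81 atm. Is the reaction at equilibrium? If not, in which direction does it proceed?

forward (toward products)

Q_p = P(M₂Z)·P(XY₂)²·P(J)² / (P(D)³·P(E)·P(B₂)³) = (1.81)·(0.224)²·(0.298)² / ((4.73)³·(17.0)·(0.622)³) = 1.86×10⁻⁵
Q_p = 1.86×10⁻⁵ < K_p = 1.09×10⁻⁴, so the forward reaction proceeds.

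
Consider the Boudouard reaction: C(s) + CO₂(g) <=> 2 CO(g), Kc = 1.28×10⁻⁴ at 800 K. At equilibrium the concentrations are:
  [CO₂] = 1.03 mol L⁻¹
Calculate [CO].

(C is a pure solid — omitted from Kc.)
At equilibrium, Kc = [CO]² / [CO₂] = 1.28×10⁻⁴.
([CO])² / (1.03) = 1.28×10⁻⁴
[CO]² = 1.32×10⁻⁴ ⇒ [CO] = 0.0115 mol L⁻¹

[CO] = 0.0115 mol L⁻¹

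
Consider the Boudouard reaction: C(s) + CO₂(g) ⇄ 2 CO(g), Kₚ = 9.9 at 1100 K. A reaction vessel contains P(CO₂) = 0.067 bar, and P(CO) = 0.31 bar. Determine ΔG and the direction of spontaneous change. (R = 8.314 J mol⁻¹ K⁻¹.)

(C is a pure solid — omitted from Qₚ.)
Qₚ = P(CO)² / P(CO₂) = (0.31)² / (0.067) = 1.43
ΔG = RT ln(Qₚ/Kₚ) = (8.314 J mol⁻¹ K⁻¹)(1100 K) × ln(1.43/9.9)
   = (9.145 kJ/mol)(-1.935) = -17.7 kJ/mol
ΔG < 0, so the forward reaction is spontaneous (proceeds forward).

ΔG = -17.7 kJ/mol; the forward reaction is spontaneous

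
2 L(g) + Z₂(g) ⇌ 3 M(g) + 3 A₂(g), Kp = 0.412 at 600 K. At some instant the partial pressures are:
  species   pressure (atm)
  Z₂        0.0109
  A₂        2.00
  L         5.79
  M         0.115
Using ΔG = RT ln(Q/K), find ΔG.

ΔG = -12.5 kJ/mol

Qp = P(M)³·P(A₂)³ / (P(L)²·P(Z₂)) = (0.115)³·(2.00)³ / ((5.79)²·(0.0109)) = 0.0333
ΔG = RT ln(Qp/Kp) = (8.314 J mol⁻¹ K⁻¹)(600 K) × ln(0.0333/0.412)
   = (4.988 kJ/mol)(-2.515) = -12.5 kJ/mol
ΔG < 0, so the forward reaction is spontaneous (proceeds forward).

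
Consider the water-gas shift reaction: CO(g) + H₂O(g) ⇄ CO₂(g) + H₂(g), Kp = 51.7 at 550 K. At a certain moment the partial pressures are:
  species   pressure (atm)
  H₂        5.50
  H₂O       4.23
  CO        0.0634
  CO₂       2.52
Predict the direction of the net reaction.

Qp = P(CO₂)·P(H₂) / (P(CO)·P(H₂O)) = (2.52)·(5.50) / ((0.0634)·(4.23)) = 51.7
Qp = 51.7 = Kp, so the system is already at equilibrium.

no net change (already at equilibrium)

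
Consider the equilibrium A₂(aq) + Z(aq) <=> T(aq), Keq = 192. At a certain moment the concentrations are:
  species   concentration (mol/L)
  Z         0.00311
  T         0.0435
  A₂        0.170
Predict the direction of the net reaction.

Q = [T] / ([A₂]·[Z]) = (0.0435) / ((0.170)·(0.00311)) = 82.3
Q = 82.3 < Keq = 192, so the forward reaction proceeds.

toward products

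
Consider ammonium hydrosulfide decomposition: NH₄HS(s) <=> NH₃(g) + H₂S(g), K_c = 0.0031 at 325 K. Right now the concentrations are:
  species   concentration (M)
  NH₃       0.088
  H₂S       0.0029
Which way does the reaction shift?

forward (toward products)

(NH₄HS is a pure solid — omitted from Q_c.)
Q_c = [NH₃]·[H₂S] = (0.088)·(0.0029) = 2.6e-4
Q_c = 2.6e-4 < K_c = 0.0031, so the forward reaction proceeds.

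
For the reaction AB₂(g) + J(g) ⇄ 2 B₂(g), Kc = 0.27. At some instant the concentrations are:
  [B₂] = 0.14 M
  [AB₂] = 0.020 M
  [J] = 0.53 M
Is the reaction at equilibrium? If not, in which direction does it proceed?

toward reactants

Qc = [B₂]² / ([AB₂]·[J]) = (0.14)² / ((0.020)·(0.53)) = 1.8
Qc = 1.8 > Kc = 0.27, so the reverse reaction proceeds.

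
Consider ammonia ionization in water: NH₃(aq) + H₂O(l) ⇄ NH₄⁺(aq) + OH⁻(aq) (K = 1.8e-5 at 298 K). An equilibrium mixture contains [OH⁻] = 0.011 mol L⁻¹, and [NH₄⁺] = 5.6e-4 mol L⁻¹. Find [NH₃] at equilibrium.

[NH₃] = 0.34 mol L⁻¹

(H₂O is a pure liquid — omitted from K.)
At equilibrium, K = [NH₄⁺]·[OH⁻] / [NH₃] = 1.8e-5.
(5.6e-4)·(0.011) / ([NH₃]) = 1.8e-5
[NH₃] = 0.342 = 0.34 mol L⁻¹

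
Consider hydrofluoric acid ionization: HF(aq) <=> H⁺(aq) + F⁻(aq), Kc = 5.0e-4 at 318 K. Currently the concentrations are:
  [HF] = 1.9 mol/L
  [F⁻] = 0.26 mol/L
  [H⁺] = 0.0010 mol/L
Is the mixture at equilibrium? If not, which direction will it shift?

no; Q < K, reaction proceeds forward

Qc = [H⁺]·[F⁻] / [HF] = (0.0010)·(0.26) / (1.9) = 1.4e-4
Qc = 1.4e-4 < Kc = 5.0e-4: net forward reaction.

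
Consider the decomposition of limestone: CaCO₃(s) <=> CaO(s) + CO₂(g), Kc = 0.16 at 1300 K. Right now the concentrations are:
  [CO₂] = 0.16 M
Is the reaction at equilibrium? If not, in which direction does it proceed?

no net change (already at equilibrium)

(CaCO₃, CaO are pure solids — omitted from Qc.)
Qc = [CO₂] = 0.16
Qc = 0.16 = Kc, so the system is already at equilibrium.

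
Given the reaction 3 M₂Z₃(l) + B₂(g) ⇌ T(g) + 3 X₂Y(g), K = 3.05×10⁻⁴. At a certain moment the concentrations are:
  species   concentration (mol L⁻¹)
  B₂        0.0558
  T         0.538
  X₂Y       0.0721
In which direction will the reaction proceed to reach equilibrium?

(M₂Z₃ is a pure liquid — omitted from Q.)
Q = [T]·[X₂Y]³ / [B₂] = (0.538)·(0.0721)³ / (0.0558) = 0.00361
Q = 0.00361 > K = 3.05×10⁻⁴, so the reverse reaction proceeds.

reverse (toward reactants)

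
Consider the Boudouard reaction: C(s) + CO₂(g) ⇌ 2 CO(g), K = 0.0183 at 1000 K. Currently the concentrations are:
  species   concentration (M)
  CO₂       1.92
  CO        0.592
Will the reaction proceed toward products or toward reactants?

to the left

(C is a pure solid — omitted from Q.)
Q = [CO]² / [CO₂] = (0.592)² / (1.92) = 0.183
Q = 0.183 > K = 0.0183, so the reverse reaction proceeds.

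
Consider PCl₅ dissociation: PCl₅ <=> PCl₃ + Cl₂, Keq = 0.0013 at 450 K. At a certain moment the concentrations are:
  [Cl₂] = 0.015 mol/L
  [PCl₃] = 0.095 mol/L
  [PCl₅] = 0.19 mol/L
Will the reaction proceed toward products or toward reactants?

reverse (toward reactants)

Q = [PCl₃]·[Cl₂] / [PCl₅] = (0.095)·(0.015) / (0.19) = 0.0075
Q = 0.0075 > Keq = 0.0013, so the reverse reaction proceeds.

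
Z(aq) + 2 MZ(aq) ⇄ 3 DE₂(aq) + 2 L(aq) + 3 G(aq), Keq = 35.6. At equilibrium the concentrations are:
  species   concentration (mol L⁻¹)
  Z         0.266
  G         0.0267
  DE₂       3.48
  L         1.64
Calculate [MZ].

At equilibrium, Keq = [DE₂]³·[L]²·[G]³ / ([Z]·[MZ]²) = 35.6.
(3.48)³·(1.64)²·(0.0267)³ / ((0.266)·([MZ])²) = 35.6
[MZ]² = 2.28×10⁻⁴ ⇒ [MZ] = 0.0151 mol L⁻¹

[MZ] = 0.0151 mol L⁻¹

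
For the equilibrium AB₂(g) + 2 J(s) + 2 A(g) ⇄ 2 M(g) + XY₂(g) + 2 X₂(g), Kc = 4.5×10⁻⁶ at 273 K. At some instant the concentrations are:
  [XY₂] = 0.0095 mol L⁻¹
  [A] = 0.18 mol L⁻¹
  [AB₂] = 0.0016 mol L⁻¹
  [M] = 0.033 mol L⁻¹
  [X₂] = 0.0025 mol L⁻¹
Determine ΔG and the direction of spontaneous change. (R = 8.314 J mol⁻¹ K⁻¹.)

ΔG = -2.91 kJ/mol; the forward reaction is spontaneous

(J is a pure solid — omitted from Qc.)
Qc = [M]²·[XY₂]·[X₂]² / ([AB₂]·[A]²) = (0.033)²·(0.0095)·(0.0025)² / ((0.0016)·(0.18)²) = 1.25×10⁻⁶
ΔG = RT ln(Qc/Kc) = (8.314 J mol⁻¹ K⁻¹)(273 K) × ln(1.25×10⁻⁶/4.5×10⁻⁶)
   = (2.270 kJ/mol)(-1.281) = -2.91 kJ/mol
ΔG < 0, so the forward reaction is spontaneous (proceeds forward).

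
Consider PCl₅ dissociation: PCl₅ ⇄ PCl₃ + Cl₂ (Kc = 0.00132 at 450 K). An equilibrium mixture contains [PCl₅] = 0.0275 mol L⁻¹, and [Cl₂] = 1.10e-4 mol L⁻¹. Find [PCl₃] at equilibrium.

At equilibrium, Kc = [PCl₃]·[Cl₂] / [PCl₅] = 0.00132.
([PCl₃])·(1.10e-4) / (0.0275) = 0.00132
[PCl₃] = 0.330 mol L⁻¹

[PCl₃] = 0.330 mol L⁻¹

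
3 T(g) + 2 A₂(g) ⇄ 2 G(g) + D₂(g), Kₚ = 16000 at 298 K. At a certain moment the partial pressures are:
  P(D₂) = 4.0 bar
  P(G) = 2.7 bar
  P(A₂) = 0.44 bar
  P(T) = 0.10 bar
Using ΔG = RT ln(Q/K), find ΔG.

ΔG = 5.56 kJ/mol

Qₚ = P(G)²·P(D₂) / (P(T)³·P(A₂)²) = (2.7)²·(4.0) / ((0.10)³·(0.44)²) = 1.51×10⁵
ΔG = RT ln(Qₚ/Kₚ) = (8.314 J mol⁻¹ K⁻¹)(298 K) × ln(1.51×10⁵/16000)
   = (2.478 kJ/mol)(2.245) = 5.56 kJ/mol
ΔG > 0, so the forward reaction is non-spontaneous (proceeds in reverse).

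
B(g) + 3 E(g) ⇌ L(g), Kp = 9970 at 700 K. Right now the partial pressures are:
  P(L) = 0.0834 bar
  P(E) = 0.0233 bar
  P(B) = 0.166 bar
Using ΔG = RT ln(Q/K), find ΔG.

Qp = P(L) / (P(B)·P(E)³) = (0.0834) / ((0.166)·(0.0233)³) = 39700
ΔG = RT ln(Qp/Kp) = (8.314 J mol⁻¹ K⁻¹)(700 K) × ln(39700/9970)
   = (5.820 kJ/mol)(1.382) = 8.04 kJ/mol
ΔG > 0, so the forward reaction is non-spontaneous (proceeds in reverse).

ΔG = 8.04 kJ/mol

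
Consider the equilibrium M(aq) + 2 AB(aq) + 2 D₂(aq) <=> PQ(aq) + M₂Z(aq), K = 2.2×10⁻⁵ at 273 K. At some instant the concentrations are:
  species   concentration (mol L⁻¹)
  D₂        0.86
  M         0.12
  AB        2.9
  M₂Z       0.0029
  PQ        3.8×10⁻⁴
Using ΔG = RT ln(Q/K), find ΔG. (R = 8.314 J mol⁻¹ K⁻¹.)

Q = [PQ]·[M₂Z] / ([M]·[AB]²·[D₂]²) = (3.8×10⁻⁴)·(0.0029) / ((0.12)·(2.9)²·(0.86)²) = 1.48×10⁻⁶
ΔG = RT ln(Q/K) = (8.314 J mol⁻¹ K⁻¹)(273 K) × ln(1.48×10⁻⁶/2.2×10⁻⁵)
   = (2.270 kJ/mol)(-2.699) = -6.13 kJ/mol
ΔG < 0, so the forward reaction is spontaneous (proceeds forward).

ΔG = -6.13 kJ/mol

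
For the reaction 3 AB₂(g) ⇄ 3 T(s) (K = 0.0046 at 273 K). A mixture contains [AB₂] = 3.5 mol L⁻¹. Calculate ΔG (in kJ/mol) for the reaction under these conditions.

(T is a pure solid — omitted from Q.)
Q = 1 / [AB₂]³ = 1 / (3.5)³ = 0.0233
ΔG = RT ln(Q/K) = (8.314 J mol⁻¹ K⁻¹)(273 K) × ln(0.0233/0.0046)
   = (2.270 kJ/mol)(1.622) = 3.68 kJ/mol
ΔG > 0, so the forward reaction is non-spontaneous (proceeds in reverse).

ΔG = 3.68 kJ/mol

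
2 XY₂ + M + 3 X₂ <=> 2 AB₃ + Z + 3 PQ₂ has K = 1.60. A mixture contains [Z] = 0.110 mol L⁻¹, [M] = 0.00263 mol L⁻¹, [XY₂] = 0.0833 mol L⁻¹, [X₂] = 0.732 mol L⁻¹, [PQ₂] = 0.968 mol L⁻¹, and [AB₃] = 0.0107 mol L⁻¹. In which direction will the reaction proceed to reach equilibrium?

at equilibrium

Q = [AB₃]²·[Z]·[PQ₂]³ / ([XY₂]²·[M]·[X₂]³) = (0.0107)²·(0.110)·(0.968)³ / ((0.0833)²·(0.00263)·(0.732)³) = 1.60
Q = 1.60 = K, so the system is already at equilibrium.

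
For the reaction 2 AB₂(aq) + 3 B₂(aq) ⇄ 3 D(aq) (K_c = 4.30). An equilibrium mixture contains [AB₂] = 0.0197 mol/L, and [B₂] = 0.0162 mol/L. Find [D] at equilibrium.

[D] = 0.00192 mol/L

At equilibrium, K_c = [D]³ / ([AB₂]²·[B₂]³) = 4.30.
([D])³ / ((0.0197)²·(0.0162)³) = 4.30
[D]³ = 7.09e-9 ⇒ [D] = 0.00192 mol/L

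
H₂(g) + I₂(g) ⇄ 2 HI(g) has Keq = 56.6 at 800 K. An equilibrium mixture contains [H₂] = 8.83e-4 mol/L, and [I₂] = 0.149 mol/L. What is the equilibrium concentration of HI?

At equilibrium, Keq = [HI]² / ([H₂]·[I₂]) = 56.6.
([HI])² / ((8.83e-4)·(0.149)) = 56.6
[HI]² = 0.00745 ⇒ [HI] = 0.0863 mol/L

[HI] = 0.0863 mol/L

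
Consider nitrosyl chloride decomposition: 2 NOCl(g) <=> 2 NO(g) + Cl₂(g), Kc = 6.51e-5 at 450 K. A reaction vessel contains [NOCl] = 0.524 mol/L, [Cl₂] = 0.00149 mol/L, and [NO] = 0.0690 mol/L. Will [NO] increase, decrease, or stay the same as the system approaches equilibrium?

Qc = [NO]²·[Cl₂] / [NOCl]² = (0.0690)²·(0.00149) / (0.524)² = 2.58e-5
Qc = 2.58e-5 < Kc = 6.51e-5: net forward reaction.
NO is a product, so it increases.

increase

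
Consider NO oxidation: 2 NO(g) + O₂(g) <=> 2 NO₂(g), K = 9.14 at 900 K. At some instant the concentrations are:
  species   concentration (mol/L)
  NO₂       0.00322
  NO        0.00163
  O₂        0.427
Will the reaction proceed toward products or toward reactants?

Q = [NO₂]² / ([NO]²·[O₂]) = (0.00322)² / ((0.00163)²·(0.427)) = 9.14
Q = 9.14 = K, so the system is already at equilibrium.

neither direction; the system is at equilibrium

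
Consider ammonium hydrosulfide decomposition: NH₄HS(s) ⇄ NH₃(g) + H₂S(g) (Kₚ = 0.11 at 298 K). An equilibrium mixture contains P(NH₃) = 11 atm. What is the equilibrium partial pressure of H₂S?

(NH₄HS is a pure solid — omitted from Kₚ.)
At equilibrium, Kₚ = P(NH₃)·P(H₂S) = 0.11.
(11)·(P(H₂S)) = 0.11
P(H₂S) = 0.0100 = 0.010 atm

P(H₂S) = 0.010 atm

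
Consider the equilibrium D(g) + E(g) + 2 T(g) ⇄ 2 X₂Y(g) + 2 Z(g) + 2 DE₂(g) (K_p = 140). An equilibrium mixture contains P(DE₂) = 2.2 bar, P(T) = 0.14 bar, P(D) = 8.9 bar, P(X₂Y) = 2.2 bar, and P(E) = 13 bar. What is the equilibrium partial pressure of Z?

At equilibrium, K_p = P(X₂Y)²·P(Z)²·P(DE₂)² / (P(D)·P(E)·P(T)²) = 140.
(2.2)²·(P(Z))²·(2.2)² / ((8.9)·(13)·(0.14)²) = 140
P(Z)² = 13.6 ⇒ P(Z) = 3.7 bar

P(Z) = 3.7 bar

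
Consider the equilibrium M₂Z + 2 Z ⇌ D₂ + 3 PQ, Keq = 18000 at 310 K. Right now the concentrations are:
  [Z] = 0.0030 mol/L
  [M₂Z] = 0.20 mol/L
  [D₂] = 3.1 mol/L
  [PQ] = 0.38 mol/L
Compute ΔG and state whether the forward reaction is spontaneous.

ΔG = 4.27 kJ/mol; the forward reaction is non-spontaneous

Q = [D₂]·[PQ]³ / ([M₂Z]·[Z]²) = (3.1)·(0.38)³ / ((0.20)·(0.0030)²) = 94500
ΔG = RT ln(Q/Keq) = (8.314 J mol⁻¹ K⁻¹)(310 K) × ln(94500/18000)
   = (2.577 kJ/mol)(1.658) = 4.27 kJ/mol
ΔG > 0, so the forward reaction is non-spontaneous (proceeds in reverse).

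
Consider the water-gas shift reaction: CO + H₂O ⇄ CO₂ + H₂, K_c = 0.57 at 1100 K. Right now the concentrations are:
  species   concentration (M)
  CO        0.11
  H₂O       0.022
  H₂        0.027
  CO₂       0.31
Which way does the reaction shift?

Q_c = [CO₂]·[H₂] / ([CO]·[H₂O]) = (0.31)·(0.027) / ((0.11)·(0.022)) = 3.5
Q_c = 3.5 > K_c = 0.57, so the reverse reaction proceeds.

to the left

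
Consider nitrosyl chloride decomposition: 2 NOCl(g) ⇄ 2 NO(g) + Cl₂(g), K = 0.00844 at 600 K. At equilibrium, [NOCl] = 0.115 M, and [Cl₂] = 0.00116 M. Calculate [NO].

[NO] = 0.310 M

At equilibrium, K = [NO]²·[Cl₂] / [NOCl]² = 0.00844.
([NO])²·(0.00116) / (0.115)² = 0.00844
[NO]² = 0.0962 ⇒ [NO] = 0.310 M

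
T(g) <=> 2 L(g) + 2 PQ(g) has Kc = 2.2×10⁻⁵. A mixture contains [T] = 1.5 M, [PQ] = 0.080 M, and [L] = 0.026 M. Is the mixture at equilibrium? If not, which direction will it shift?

Qc = [L]²·[PQ]² / [T] = (0.026)²·(0.080)² / (1.5) = 2.9×10⁻⁶
Qc = 2.9×10⁻⁶ < Kc = 2.2×10⁻⁵: net forward reaction.

no; Q < K, reaction proceeds forward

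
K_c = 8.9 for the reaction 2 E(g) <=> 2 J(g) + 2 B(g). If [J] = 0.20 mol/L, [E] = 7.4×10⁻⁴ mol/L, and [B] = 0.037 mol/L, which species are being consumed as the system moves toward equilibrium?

Q_c = [J]²·[B]² / [E]² = (0.20)²·(0.037)² / (7.4×10⁻⁴)² = 100
Q_c = 100 > K_c = 8.9: net reverse reaction.

J, B (products)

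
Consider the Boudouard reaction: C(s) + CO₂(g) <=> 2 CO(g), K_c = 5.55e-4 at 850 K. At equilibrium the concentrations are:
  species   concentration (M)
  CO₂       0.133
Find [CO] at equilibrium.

[CO] = 0.00859 M

(C is a pure solid — omitted from K_c.)
At equilibrium, K_c = [CO]² / [CO₂] = 5.55e-4.
([CO])² / (0.133) = 5.55e-4
[CO]² = 7.38e-5 ⇒ [CO] = 0.00859 M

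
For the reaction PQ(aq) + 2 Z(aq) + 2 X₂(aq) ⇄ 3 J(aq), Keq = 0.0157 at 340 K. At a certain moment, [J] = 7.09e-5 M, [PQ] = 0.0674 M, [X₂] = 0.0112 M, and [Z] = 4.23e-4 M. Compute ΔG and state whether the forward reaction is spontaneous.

ΔG = 7.66 kJ/mol; the forward reaction is non-spontaneous

Q = [J]³ / ([PQ]·[Z]²·[X₂]²) = (7.09e-5)³ / ((0.0674)·(4.23e-4)²·(0.0112)²) = 0.236
ΔG = RT ln(Q/Keq) = (8.314 J mol⁻¹ K⁻¹)(340 K) × ln(0.236/0.0157)
   = (2.827 kJ/mol)(2.710) = 7.66 kJ/mol
ΔG > 0, so the forward reaction is non-spontaneous (proceeds in reverse).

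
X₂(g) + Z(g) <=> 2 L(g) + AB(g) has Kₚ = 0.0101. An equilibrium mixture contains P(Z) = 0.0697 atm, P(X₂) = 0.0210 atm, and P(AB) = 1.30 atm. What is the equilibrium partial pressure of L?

P(L) = 0.00337 atm

At equilibrium, Kₚ = P(L)²·P(AB) / (P(X₂)·P(Z)) = 0.0101.
(P(L))²·(1.30) / ((0.0210)·(0.0697)) = 0.0101
P(L)² = 1.14×10⁻⁵ ⇒ P(L) = 0.00337 atm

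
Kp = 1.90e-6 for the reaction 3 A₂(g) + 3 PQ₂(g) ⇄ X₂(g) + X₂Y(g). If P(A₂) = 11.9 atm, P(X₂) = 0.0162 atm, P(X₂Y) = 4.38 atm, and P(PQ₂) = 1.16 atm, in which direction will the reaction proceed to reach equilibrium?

Qp = P(X₂)·P(X₂Y) / (P(A₂)³·P(PQ₂)³) = (0.0162)·(4.38) / ((11.9)³·(1.16)³) = 2.70e-5
Qp = 2.70e-5 > Kp = 1.90e-6, so the reverse reaction proceeds.

to the left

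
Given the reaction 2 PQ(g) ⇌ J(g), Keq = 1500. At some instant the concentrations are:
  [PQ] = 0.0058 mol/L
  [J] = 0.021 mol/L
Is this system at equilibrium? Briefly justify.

Q = [J] / [PQ]² = (0.021) / (0.0058)² = 620
Q = 620 < Keq = 1500: net forward reaction.

no; Q < K, reaction proceeds forward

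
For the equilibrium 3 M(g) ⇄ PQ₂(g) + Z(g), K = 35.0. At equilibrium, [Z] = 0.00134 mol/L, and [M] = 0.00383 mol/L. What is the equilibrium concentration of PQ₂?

[PQ₂] = 0.00147 mol/L

At equilibrium, K = [PQ₂]·[Z] / [M]³ = 35.0.
([PQ₂])·(0.00134) / (0.00383)³ = 35.0
[PQ₂] = 0.00147 mol/L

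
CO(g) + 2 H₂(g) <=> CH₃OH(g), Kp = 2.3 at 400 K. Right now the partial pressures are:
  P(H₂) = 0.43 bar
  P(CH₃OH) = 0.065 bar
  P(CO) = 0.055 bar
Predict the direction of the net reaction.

to the left

Qp = P(CH₃OH) / (P(CO)·P(H₂)²) = (0.065) / ((0.055)·(0.43)²) = 6.4
Qp = 6.4 > Kp = 2.3, so the reverse reaction proceeds.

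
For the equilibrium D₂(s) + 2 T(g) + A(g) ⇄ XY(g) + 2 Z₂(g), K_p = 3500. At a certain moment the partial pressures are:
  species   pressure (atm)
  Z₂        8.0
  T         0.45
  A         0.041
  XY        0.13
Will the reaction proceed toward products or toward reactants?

(D₂ is a pure solid — omitted from Q_p.)
Q_p = P(XY)·P(Z₂)² / (P(T)²·P(A)) = (0.13)·(8.0)² / ((0.45)²·(0.041)) = 1000
Q_p = 1000 < K_p = 3500, so the forward reaction proceeds.

toward products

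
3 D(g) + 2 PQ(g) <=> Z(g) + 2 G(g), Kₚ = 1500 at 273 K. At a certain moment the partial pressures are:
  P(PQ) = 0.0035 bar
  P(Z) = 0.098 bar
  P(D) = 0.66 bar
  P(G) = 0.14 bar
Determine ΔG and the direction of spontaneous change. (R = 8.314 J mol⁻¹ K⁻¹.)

Qₚ = P(Z)·P(G)² / (P(D)³·P(PQ)²) = (0.098)·(0.14)² / ((0.66)³·(0.0035)²) = 545
ΔG = RT ln(Qₚ/Kₚ) = (8.314 J mol⁻¹ K⁻¹)(273 K) × ln(545/1500)
   = (2.270 kJ/mol)(-1.012) = -2.30 kJ/mol
ΔG < 0, so the forward reaction is spontaneous (proceeds forward).

ΔG = -2.30 kJ/mol; the forward reaction is spontaneous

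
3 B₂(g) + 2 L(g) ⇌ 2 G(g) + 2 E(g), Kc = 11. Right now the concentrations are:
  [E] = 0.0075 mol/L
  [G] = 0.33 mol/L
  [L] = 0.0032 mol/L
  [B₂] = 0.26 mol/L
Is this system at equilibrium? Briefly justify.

Qc = [G]²·[E]² / ([B₂]³·[L]²) = (0.33)²·(0.0075)² / ((0.26)³·(0.0032)²) = 34
Qc = 34 > Kc = 11: net reverse reaction.

no; Q > K, reaction proceeds in reverse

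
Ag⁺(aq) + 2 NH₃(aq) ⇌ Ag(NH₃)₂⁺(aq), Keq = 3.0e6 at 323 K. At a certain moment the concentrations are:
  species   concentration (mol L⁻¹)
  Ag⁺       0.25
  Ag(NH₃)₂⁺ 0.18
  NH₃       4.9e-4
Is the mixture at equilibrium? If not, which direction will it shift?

yes, at equilibrium

Q = [Ag(NH₃)₂⁺] / ([Ag⁺]·[NH₃]²) = (0.18) / ((0.25)·(4.9e-4)²) = 3.0e6
Q = 3.0e6 = Keq; the system is at equilibrium.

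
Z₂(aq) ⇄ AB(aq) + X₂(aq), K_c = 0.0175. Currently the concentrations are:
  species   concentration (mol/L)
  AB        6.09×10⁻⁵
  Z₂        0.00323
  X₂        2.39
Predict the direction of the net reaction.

toward reactants

Q_c = [AB]·[X₂] / [Z₂] = (6.09×10⁻⁵)·(2.39) / (0.00323) = 0.0451
Q_c = 0.0451 > K_c = 0.0175, so the reverse reaction proceeds.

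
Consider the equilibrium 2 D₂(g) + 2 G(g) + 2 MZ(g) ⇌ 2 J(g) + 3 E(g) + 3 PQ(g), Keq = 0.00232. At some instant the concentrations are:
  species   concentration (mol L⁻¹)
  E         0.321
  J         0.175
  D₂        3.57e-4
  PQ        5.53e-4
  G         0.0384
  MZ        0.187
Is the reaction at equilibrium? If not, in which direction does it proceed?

toward reactants

Q = [J]²·[E]³·[PQ]³ / ([D₂]²·[G]²·[MZ]²) = (0.175)²·(0.321)³·(5.53e-4)³ / ((3.57e-4)²·(0.0384)²·(0.187)²) = 0.0261
Q = 0.0261 > Keq = 0.00232, so the reverse reaction proceeds.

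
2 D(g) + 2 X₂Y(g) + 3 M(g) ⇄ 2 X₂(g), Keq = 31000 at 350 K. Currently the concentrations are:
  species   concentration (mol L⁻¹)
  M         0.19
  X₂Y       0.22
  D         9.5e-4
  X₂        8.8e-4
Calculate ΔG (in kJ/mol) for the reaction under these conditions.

Q = [X₂]² / ([D]²·[X₂Y]²·[M]³) = (8.8e-4)² / ((9.5e-4)²·(0.22)²·(0.19)³) = 2580
ΔG = RT ln(Q/Keq) = (8.314 J mol⁻¹ K⁻¹)(350 K) × ln(2580/31000)
   = (2.910 kJ/mol)(-2.486) = -7.23 kJ/mol
ΔG < 0, so the forward reaction is spontaneous (proceeds forward).

ΔG = -7.23 kJ/mol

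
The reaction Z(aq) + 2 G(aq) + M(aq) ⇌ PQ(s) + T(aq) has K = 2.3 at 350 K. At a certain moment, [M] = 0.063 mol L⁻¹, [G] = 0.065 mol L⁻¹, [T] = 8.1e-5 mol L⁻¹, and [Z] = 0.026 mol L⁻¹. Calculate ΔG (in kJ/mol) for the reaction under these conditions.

(PQ is a pure solid — omitted from Q.)
Q = [T] / ([Z]·[G]²·[M]) = (8.1e-5) / ((0.026)·(0.065)²·(0.063)) = 11.7
ΔG = RT ln(Q/K) = (8.314 J mol⁻¹ K⁻¹)(350 K) × ln(11.7/2.3)
   = (2.910 kJ/mol)(1.627) = 4.73 kJ/mol
ΔG > 0, so the forward reaction is non-spontaneous (proceeds in reverse).

ΔG = 4.73 kJ/mol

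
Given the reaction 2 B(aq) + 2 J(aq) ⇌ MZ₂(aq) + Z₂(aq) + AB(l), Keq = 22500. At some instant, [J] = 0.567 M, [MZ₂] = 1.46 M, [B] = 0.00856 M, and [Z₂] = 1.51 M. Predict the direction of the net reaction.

in the reverse direction

(AB is a pure liquid — omitted from Q.)
Q = [MZ₂]·[Z₂] / ([B]²·[J]²) = (1.46)·(1.51) / ((0.00856)²·(0.567)²) = 93600
Q = 93600 > Keq = 22500, so the reverse reaction proceeds.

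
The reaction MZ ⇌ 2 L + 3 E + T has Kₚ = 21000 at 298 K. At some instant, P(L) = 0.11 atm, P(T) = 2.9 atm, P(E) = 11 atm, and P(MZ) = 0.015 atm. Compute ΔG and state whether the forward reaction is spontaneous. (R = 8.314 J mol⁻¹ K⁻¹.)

Qₚ = P(L)²·P(E)³·P(T) / P(MZ) = (0.11)²·(11)³·(2.9) / (0.015) = 3110
ΔG = RT ln(Qₚ/Kₚ) = (8.314 J mol⁻¹ K⁻¹)(298 K) × ln(3110/21000)
   = (2.478 kJ/mol)(-1.910) = -4.73 kJ/mol
ΔG < 0, so the forward reaction is spontaneous (proceeds forward).

ΔG = -4.73 kJ/mol; the forward reaction is spontaneous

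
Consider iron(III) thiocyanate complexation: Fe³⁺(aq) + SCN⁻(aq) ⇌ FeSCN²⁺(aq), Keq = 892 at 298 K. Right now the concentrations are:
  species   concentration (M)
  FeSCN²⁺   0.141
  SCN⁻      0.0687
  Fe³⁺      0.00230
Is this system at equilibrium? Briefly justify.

yes, at equilibrium

Q = [FeSCN²⁺] / ([Fe³⁺]·[SCN⁻]) = (0.141) / ((0.00230)·(0.0687)) = 892
Q = 892 = Keq; the system is at equilibrium.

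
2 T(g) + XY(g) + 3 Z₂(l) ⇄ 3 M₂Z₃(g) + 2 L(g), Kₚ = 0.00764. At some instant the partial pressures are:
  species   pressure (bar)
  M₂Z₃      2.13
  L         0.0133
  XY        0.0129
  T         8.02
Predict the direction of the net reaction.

(Z₂ is a pure liquid — omitted from Qₚ.)
Qₚ = P(M₂Z₃)³·P(L)² / (P(T)²·P(XY)) = (2.13)³·(0.0133)² / ((8.02)²·(0.0129)) = 0.00206
Qₚ = 0.00206 < Kₚ = 0.00764, so the forward reaction proceeds.

toward products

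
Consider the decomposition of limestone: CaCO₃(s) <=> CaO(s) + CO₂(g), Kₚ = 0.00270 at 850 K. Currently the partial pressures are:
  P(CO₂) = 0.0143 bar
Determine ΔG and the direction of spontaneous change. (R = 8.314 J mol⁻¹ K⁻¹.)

ΔG = 11.8 kJ/mol; the forward reaction is non-spontaneous

(CaCO₃, CaO are pure solids — omitted from Qₚ.)
Qₚ = P(CO₂) = 0.0143
ΔG = RT ln(Qₚ/Kₚ) = (8.314 J mol⁻¹ K⁻¹)(850 K) × ln(0.0143/0.00270)
   = (7.067 kJ/mol)(1.667) = 11.8 kJ/mol
ΔG > 0, so the forward reaction is non-spontaneous (proceeds in reverse).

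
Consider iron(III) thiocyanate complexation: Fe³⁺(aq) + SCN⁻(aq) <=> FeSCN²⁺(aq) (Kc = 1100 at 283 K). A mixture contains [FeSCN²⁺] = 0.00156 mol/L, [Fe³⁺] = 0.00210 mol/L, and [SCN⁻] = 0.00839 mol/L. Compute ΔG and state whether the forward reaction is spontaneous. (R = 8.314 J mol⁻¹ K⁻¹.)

ΔG = -5.93 kJ/mol; the forward reaction is spontaneous

Qc = [FeSCN²⁺] / ([Fe³⁺]·[SCN⁻]) = (0.00156) / ((0.00210)·(0.00839)) = 88.5
ΔG = RT ln(Qc/Kc) = (8.314 J mol⁻¹ K⁻¹)(283 K) × ln(88.5/1100)
   = (2.353 kJ/mol)(-2.520) = -5.93 kJ/mol
ΔG < 0, so the forward reaction is spontaneous (proceeds forward).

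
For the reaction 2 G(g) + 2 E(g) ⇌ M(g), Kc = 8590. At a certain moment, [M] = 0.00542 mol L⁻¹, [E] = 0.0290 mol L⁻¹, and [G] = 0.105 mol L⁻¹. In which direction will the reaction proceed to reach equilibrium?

in the forward direction

Qc = [M] / ([G]²·[E]²) = (0.00542) / ((0.105)²·(0.0290)²) = 585
Qc = 585 < Kc = 8590, so the forward reaction proceeds.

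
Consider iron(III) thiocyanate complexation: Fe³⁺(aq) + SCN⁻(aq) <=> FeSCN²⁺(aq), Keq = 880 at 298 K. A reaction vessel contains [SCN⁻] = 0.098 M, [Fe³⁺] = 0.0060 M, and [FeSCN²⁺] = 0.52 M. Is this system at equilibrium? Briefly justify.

yes, at equilibrium

Q = [FeSCN²⁺] / ([Fe³⁺]·[SCN⁻]) = (0.52) / ((0.0060)·(0.098)) = 880
Q = 880 = Keq; the system is at equilibrium.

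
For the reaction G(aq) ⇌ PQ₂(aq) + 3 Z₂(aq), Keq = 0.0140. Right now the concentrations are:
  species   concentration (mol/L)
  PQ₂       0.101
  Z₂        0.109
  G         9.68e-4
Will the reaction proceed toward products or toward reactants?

to the left

Q = [PQ₂]·[Z₂]³ / [G] = (0.101)·(0.109)³ / (9.68e-4) = 0.135
Q = 0.135 > Keq = 0.0140, so the reverse reaction proceeds.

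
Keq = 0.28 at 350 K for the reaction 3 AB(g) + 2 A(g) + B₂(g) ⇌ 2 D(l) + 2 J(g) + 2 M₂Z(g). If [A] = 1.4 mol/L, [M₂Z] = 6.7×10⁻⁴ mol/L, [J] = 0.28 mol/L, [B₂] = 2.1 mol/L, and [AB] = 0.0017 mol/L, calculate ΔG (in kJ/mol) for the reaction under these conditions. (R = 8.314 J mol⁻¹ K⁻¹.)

ΔG = 5.32 kJ/mol

(D is a pure liquid — omitted from Q.)
Q = [J]²·[M₂Z]² / ([AB]³·[A]²·[B₂]) = (0.28)²·(6.7×10⁻⁴)² / ((0.0017)³·(1.4)²·(2.1)) = 1.74
ΔG = RT ln(Q/Keq) = (8.314 J mol⁻¹ K⁻¹)(350 K) × ln(1.74/0.28)
   = (2.910 kJ/mol)(1.827) = 5.32 kJ/mol
ΔG > 0, so the forward reaction is non-spontaneous (proceeds in reverse).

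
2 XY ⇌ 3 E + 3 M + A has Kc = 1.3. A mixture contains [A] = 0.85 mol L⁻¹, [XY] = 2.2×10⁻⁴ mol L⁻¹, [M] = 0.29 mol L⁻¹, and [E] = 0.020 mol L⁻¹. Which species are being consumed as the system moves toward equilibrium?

E, M, A (products)

Qc = [E]³·[M]³·[A] / [XY]² = (0.020)³·(0.29)³·(0.85) / (2.2×10⁻⁴)² = 3.4
Qc = 3.4 > Kc = 1.3: net reverse reaction.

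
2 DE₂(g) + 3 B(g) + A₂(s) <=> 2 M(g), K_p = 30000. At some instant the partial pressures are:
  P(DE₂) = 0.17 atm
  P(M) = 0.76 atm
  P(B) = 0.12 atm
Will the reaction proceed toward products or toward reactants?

(A₂ is a pure solid — omitted from Q_p.)
Q_p = P(M)² / (P(DE₂)²·P(B)³) = (0.76)² / ((0.17)²·(0.12)³) = 12000
Q_p = 12000 < K_p = 30000, so the forward reaction proceeds.

in the forward direction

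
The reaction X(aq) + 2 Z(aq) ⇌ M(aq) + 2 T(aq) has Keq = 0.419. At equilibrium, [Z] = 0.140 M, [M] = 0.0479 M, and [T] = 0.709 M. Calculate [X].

[X] = 2.93 M

At equilibrium, Keq = [M]·[T]² / ([X]·[Z]²) = 0.419.
(0.0479)·(0.709)² / (([X])·(0.140)²) = 0.419
[X] = 2.93 M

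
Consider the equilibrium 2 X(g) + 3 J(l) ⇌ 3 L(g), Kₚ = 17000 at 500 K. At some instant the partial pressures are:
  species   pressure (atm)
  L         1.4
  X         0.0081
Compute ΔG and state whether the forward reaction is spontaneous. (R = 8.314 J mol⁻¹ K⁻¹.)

ΔG = 3.74 kJ/mol; the forward reaction is non-spontaneous

(J is a pure liquid — omitted from Qₚ.)
Qₚ = P(L)³ / P(X)² = (1.4)³ / (0.0081)² = 41800
ΔG = RT ln(Qₚ/Kₚ) = (8.314 J mol⁻¹ K⁻¹)(500 K) × ln(41800/17000)
   = (4.157 kJ/mol)(0.8997) = 3.74 kJ/mol
ΔG > 0, so the forward reaction is non-spontaneous (proceeds in reverse).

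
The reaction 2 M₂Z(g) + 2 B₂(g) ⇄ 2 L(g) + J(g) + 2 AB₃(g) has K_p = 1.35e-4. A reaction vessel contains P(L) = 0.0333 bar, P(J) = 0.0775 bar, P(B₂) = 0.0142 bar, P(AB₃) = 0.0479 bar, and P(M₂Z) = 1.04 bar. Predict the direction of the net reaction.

to the left

Q_p = P(L)²·P(J)·P(AB₃)² / (P(M₂Z)²·P(B₂)²) = (0.0333)²·(0.0775)·(0.0479)² / ((1.04)²·(0.0142)²) = 9.04e-4
Q_p = 9.04e-4 > K_p = 1.35e-4, so the reverse reaction proceeds.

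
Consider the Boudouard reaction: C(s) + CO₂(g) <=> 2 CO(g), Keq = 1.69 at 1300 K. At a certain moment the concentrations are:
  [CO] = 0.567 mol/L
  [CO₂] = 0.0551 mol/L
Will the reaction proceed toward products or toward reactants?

(C is a pure solid — omitted from Q.)
Q = [CO]² / [CO₂] = (0.567)² / (0.0551) = 5.83
Q = 5.83 > Keq = 1.69, so the reverse reaction proceeds.

in the reverse direction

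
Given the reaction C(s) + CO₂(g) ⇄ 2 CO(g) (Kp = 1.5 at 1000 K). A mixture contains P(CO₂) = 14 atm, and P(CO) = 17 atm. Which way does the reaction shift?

(C is a pure solid — omitted from Qp.)
Qp = P(CO)² / P(CO₂) = (17)² / (14) = 21
Qp = 21 > Kp = 1.5, so the reverse reaction proceeds.

in the reverse direction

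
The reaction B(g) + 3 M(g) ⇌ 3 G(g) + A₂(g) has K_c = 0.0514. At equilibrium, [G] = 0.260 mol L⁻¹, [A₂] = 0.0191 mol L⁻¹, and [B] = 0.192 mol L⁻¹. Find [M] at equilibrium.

At equilibrium, K_c = [G]³·[A₂] / ([B]·[M]³) = 0.0514.
(0.260)³·(0.0191) / ((0.192)·([M])³) = 0.0514
[M]³ = 0.0340 ⇒ [M] = 0.324 mol L⁻¹

[M] = 0.324 mol L⁻¹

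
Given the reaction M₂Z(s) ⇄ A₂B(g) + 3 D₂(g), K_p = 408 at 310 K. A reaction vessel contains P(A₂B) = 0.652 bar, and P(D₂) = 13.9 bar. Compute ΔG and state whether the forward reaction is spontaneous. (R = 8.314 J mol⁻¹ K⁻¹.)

(M₂Z is a pure solid — omitted from Q_p.)
Q_p = P(A₂B)·P(D₂)³ = (0.652)·(13.9)³ = 1750
ΔG = RT ln(Q_p/K_p) = (8.314 J mol⁻¹ K⁻¹)(310 K) × ln(1750/408)
   = (2.577 kJ/mol)(1.456) = 3.75 kJ/mol
ΔG > 0, so the forward reaction is non-spontaneous (proceeds in reverse).

ΔG = 3.75 kJ/mol; the forward reaction is non-spontaneous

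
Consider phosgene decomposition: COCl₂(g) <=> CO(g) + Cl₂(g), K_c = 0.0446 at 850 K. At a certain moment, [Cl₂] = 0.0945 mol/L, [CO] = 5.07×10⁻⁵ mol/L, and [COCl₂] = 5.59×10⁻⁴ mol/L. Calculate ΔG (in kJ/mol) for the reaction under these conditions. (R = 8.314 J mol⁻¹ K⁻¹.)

ΔG = -11.7 kJ/mol

Q_c = [CO]·[Cl₂] / [COCl₂] = (5.07×10⁻⁵)·(0.0945) / (5.59×10⁻⁴) = 0.00857
ΔG = RT ln(Q_c/K_c) = (8.314 J mol⁻¹ K⁻¹)(850 K) × ln(0.00857/0.0446)
   = (7.067 kJ/mol)(-1.649) = -11.7 kJ/mol
ΔG < 0, so the forward reaction is spontaneous (proceeds forward).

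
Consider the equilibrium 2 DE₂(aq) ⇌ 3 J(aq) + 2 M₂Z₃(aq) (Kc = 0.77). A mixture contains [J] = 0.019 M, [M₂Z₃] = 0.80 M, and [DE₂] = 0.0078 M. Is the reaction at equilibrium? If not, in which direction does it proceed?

Qc = [J]³·[M₂Z₃]² / [DE₂]² = (0.019)³·(0.80)² / (0.0078)² = 0.072
Qc = 0.072 < Kc = 0.77, so the forward reaction proceeds.

toward products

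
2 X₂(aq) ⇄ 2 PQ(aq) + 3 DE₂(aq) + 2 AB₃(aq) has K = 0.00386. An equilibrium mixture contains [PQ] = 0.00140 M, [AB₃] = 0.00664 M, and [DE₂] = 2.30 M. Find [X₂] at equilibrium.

At equilibrium, K = [PQ]²·[DE₂]³·[AB₃]² / [X₂]² = 0.00386.
(0.00140)²·(2.30)³·(0.00664)² / ([X₂])² = 0.00386
[X₂]² = 2.72e-7 ⇒ [X₂] = 5.22e-4 M

[X₂] = 5.22e-4 M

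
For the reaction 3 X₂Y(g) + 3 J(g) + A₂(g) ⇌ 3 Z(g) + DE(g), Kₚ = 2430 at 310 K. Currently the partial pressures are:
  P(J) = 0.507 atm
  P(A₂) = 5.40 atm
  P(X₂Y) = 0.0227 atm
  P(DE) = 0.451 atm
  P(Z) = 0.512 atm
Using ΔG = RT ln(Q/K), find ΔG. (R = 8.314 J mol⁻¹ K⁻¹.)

Qₚ = P(Z)³·P(DE) / (P(X₂Y)³·P(J)³·P(A₂)) = (0.512)³·(0.451) / ((0.0227)³·(0.507)³·(5.40)) = 7350
ΔG = RT ln(Qₚ/Kₚ) = (8.314 J mol⁻¹ K⁻¹)(310 K) × ln(7350/2430)
   = (2.577 kJ/mol)(1.107) = 2.85 kJ/mol
ΔG > 0, so the forward reaction is non-spontaneous (proceeds in reverse).

ΔG = 2.85 kJ/mol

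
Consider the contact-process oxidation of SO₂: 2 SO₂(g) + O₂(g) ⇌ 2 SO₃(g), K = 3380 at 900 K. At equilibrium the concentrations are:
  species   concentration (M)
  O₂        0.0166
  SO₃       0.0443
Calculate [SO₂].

At equilibrium, K = [SO₃]² / ([SO₂]²·[O₂]) = 3380.
(0.0443)² / (([SO₂])²·(0.0166)) = 3380
[SO₂]² = 3.50e-5 ⇒ [SO₂] = 0.00591 M

[SO₂] = 0.00591 M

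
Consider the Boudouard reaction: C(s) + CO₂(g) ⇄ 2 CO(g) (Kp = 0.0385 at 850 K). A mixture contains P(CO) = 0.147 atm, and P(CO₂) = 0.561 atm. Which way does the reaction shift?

no net change (already at equilibrium)

(C is a pure solid — omitted from Qp.)
Qp = P(CO)² / P(CO₂) = (0.147)² / (0.561) = 0.0385
Qp = 0.0385 = Kp, so the system is already at equilibrium.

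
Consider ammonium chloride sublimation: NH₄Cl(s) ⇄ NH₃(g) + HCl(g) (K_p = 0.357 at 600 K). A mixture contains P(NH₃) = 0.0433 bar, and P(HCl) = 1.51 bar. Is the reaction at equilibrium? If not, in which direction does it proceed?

(NH₄Cl is a pure solid — omitted from Q_p.)
Q_p = P(NH₃)·P(HCl) = (0.0433)·(1.51) = 0.0654
Q_p = 0.0654 < K_p = 0.357, so the forward reaction proceeds.

toward products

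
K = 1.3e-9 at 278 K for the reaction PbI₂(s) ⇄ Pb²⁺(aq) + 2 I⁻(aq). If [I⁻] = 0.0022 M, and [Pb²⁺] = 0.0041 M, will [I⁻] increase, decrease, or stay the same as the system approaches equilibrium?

decrease

(PbI₂ is a pure solid — omitted from Q.)
Q = [Pb²⁺]·[I⁻]² = (0.0041)·(0.0022)² = 2.0e-8
Q = 2.0e-8 > K = 1.3e-9: net reverse reaction.
I⁻ is a product, so it decreases.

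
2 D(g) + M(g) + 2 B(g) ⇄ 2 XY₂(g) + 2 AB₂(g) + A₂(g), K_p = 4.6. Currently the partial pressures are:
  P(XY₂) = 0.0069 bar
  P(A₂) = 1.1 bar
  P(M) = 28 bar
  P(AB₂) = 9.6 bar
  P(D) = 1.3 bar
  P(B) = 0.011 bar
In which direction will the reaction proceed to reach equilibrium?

forward (toward products)

Q_p = P(XY₂)²·P(AB₂)²·P(A₂) / (P(D)²·P(M)·P(B)²) = (0.0069)²·(9.6)²·(1.1) / ((1.3)²·(28)·(0.011)²) = 0.84
Q_p = 0.84 < K_p = 4.6, so the forward reaction proceeds.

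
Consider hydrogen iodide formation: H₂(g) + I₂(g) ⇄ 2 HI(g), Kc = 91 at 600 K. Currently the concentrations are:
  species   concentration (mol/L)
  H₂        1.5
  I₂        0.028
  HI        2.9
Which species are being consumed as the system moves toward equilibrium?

HI (products)

Qc = [HI]² / ([H₂]·[I₂]) = (2.9)² / ((1.5)·(0.028)) = 200
Qc = 200 > Kc = 91: net reverse reaction.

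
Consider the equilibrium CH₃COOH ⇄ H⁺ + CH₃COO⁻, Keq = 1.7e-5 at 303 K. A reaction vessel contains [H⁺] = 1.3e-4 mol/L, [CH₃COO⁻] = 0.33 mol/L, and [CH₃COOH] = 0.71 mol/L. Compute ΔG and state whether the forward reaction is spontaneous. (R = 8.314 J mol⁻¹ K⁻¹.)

Q = [H⁺]·[CH₃COO⁻] / [CH₃COOH] = (1.3e-4)·(0.33) / (0.71) = 6.04e-5
ΔG = RT ln(Q/Keq) = (8.314 J mol⁻¹ K⁻¹)(303 K) × ln(6.04e-5/1.7e-5)
   = (2.519 kJ/mol)(1.268) = 3.19 kJ/mol
ΔG > 0, so the forward reaction is non-spontaneous (proceeds in reverse).

ΔG = 3.19 kJ/mol; the forward reaction is non-spontaneous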